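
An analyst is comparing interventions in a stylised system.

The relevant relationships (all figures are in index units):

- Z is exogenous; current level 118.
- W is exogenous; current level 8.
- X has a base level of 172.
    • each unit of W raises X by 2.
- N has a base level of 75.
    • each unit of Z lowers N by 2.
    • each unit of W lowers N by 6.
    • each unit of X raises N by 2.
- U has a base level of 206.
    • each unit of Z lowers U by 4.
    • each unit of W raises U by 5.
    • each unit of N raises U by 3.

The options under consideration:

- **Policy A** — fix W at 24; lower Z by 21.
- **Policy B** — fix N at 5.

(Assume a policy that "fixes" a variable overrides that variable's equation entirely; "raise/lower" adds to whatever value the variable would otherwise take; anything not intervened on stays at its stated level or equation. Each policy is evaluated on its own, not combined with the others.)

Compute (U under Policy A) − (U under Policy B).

Policy A (W := 24, Z − 21):
  Z = 118 − 21 = 97
  W = 24
  X = 172 + 2·24 = 220
  N = 75 − 2·97 − 6·24 + 2·220 = 177
  U = 206 − 4·97 + 5·24 + 3·177 = 469
Policy B (N := 5):
  Z = 118
  W = 8
  X = 172 + 2·8 = 188
  N = 5
  U = 206 − 4·118 + 5·8 + 3·5 = -211
U: 469 − (-211) = 680

680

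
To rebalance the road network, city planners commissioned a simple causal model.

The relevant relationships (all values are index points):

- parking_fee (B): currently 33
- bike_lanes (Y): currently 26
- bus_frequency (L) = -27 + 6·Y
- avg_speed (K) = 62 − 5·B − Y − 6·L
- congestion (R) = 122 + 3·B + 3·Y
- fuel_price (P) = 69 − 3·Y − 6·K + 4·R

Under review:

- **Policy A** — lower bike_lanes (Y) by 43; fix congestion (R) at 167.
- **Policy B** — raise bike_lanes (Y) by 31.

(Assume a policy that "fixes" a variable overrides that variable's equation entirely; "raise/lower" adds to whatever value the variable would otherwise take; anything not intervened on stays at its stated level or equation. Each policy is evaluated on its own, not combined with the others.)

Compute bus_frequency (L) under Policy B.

Policy B (Y + 31):
  Y = 26 + 31 = 57
  L = -27 + 6·57 = 315

315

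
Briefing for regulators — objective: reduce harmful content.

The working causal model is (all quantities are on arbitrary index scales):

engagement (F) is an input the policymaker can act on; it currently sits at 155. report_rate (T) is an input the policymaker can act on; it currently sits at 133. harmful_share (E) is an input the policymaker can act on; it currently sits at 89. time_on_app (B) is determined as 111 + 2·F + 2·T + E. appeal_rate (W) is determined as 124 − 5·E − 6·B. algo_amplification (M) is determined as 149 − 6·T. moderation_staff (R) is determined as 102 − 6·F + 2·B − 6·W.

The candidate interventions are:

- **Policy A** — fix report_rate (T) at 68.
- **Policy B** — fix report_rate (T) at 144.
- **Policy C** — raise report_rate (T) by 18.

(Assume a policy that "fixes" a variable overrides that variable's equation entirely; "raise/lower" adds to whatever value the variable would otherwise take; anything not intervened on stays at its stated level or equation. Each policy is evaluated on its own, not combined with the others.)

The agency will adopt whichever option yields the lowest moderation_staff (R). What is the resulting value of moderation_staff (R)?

25646

Policy A (T := 68):
  F = 155
  T = 68
  E = 89
  B = 111 + 2·155 + 2·68 + 89 = 646
  W = 124 − 5·89 − 6·646 = -4197
  R = 102 − 6·155 + 2·646 − 6·(-4197) = 25646
Policy B (T := 144):
  F = 155
  T = 144
  E = 89
  B = 111 + 2·155 + 2·144 + 89 = 798
  W = 124 − 5·89 − 6·798 = -5109
  R = 102 − 6·155 + 2·798 − 6·(-5109) = 31422
Policy C (T + 18):
  F = 155
  T = 133 + 18 = 151
  E = 89
  B = 111 + 2·155 + 2·151 + 89 = 812
  W = 124 − 5·89 − 6·812 = -5193
  R = 102 − 6·155 + 2·812 − 6·(-5193) = 31954
Comparing — Policy A: R=25646, Policy B: R=31422, Policy C: R=31954. Lowest is 25646 (Policy A).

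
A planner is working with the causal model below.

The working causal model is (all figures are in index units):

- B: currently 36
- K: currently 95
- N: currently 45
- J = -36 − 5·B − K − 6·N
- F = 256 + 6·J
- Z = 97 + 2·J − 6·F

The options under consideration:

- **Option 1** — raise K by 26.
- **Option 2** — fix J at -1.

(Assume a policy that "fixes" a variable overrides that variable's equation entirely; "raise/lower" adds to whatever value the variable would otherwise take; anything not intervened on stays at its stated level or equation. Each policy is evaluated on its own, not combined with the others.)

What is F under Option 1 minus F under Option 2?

-3636

Option 1 (K + 26):
  B = 36
  K = 95 + 26 = 121
  N = 45
  J = -36 − 5·36 − 121 − 6·45 = -607
  F = 256 + 6·(-607) = -3386
Option 2 (J := -1):
  B = 36
  K = 95
  N = 45
  J = -1
  F = 256 + 6·(-1) = 250
F: -3386 − 250 = -3636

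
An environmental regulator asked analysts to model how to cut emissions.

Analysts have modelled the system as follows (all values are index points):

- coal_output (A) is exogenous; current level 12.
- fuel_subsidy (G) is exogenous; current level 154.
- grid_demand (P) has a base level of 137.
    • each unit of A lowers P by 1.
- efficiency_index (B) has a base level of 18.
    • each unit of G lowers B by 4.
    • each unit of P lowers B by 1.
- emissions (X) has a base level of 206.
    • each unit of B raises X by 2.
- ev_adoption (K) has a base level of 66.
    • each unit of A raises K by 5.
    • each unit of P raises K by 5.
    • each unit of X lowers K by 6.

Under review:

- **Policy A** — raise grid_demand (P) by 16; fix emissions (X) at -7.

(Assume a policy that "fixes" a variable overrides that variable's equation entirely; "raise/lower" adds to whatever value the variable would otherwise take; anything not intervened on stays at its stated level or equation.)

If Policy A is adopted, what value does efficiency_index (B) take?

-739

Policy A (P + 16, X := -7):
  A = 12
  G = 154
  P = 137 − 12 (+16 from intervention) = 141
  B = 18 − 4·154 − 141 = -739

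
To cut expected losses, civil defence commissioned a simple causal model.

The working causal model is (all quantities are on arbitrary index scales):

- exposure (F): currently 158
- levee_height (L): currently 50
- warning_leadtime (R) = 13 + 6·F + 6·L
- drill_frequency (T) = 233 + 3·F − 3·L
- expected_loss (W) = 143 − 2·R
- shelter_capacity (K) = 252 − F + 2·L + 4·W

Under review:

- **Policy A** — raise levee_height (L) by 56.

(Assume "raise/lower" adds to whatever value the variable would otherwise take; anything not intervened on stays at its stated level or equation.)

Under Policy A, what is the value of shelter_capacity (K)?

Policy A (L + 56):
  F = 158
  L = 50 + 56 = 106
  R = 13 + 6·158 + 6·106 = 1597
  W = 143 − 2·1597 = -3051
  K = 252 − 158 + 2·106 + 4·(-3051) = -11898

-11898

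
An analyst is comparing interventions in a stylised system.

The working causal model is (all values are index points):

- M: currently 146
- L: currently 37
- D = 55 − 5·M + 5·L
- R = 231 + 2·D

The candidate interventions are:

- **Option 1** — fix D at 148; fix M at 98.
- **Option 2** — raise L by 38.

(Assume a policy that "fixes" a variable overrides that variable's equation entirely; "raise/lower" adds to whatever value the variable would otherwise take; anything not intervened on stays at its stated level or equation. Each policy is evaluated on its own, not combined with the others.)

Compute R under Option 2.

Option 2 (L + 38):
  M = 146
  L = 37 + 38 = 75
  D = 55 − 5·146 + 5·75 = -300
  R = 231 + 2·(-300) = -369

-369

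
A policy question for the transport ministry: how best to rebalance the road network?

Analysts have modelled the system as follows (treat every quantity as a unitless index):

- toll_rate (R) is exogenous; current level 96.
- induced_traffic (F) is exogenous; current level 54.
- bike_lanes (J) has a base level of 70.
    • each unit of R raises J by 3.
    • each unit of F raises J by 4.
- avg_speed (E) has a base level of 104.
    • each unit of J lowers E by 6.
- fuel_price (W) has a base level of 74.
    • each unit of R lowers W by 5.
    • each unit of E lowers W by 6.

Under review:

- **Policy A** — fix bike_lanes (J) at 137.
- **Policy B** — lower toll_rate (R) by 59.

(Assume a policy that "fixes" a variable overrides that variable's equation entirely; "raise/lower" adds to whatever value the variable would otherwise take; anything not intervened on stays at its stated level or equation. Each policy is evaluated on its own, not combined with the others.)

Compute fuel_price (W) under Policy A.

3902

Policy A (J := 137):
  R = 96
  F = 54
  J = 137
  E = 104 − 6·137 = -718
  W = 74 − 5·96 − 6·(-718) = 3902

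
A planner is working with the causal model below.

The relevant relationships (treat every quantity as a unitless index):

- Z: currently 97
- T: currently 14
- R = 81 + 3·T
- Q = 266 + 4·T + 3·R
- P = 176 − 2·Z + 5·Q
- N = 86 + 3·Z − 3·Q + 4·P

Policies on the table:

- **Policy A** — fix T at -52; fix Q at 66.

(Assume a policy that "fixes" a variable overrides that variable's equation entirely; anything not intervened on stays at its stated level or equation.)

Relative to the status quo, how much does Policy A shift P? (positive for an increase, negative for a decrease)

Baseline:
  Z = 97
  T = 14
  R = 81 + 3·14 = 123
  Q = 266 + 4·14 + 3·123 = 691
  P = 176 − 2·97 + 5·691 = 3437
Policy A (T := -52, Q := 66):
  Z = 97
  T = -52
  R = 81 + 3·(-52) = -75
  Q = 66
  P = 176 − 2·97 + 5·66 = 312
Change in P: 312 − 3437 = -3125

-3125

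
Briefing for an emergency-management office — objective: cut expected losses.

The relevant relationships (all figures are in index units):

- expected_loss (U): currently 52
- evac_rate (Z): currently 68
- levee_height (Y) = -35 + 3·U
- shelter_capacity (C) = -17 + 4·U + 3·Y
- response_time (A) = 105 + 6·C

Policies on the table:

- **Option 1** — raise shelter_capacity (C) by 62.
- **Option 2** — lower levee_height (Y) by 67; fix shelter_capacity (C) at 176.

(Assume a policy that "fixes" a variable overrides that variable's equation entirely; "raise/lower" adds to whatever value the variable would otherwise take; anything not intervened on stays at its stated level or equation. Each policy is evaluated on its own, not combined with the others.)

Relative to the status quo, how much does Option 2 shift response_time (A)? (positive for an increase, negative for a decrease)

Baseline:
  U = 52
  Y = -35 + 3·52 = 121
  C = -17 + 4·52 + 3·121 = 554
  A = 105 + 6·554 = 3429
Option 2 (Y − 67, C := 176):
  U = 52
  Y = -35 + 3·52 (−67 from intervention) = 54
  C = 176
  A = 105 + 6·176 = 1161
Change in A: 1161 − 3429 = -2268

-2268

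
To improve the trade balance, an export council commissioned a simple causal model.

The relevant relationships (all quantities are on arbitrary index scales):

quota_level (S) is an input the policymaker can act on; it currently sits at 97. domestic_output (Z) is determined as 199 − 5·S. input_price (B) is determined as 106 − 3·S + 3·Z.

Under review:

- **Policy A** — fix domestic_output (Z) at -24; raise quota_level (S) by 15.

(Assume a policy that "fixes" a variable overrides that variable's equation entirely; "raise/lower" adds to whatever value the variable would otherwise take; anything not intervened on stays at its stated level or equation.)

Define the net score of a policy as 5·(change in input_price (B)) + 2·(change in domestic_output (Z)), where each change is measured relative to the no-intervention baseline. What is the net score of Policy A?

4229

Baseline:
  S = 97
  Z = 199 − 5·97 = -286
  B = 106 − 3·97 + 3·(-286) = -1043
Policy A (Z := -24, S + 15):
  S = 97 + 15 = 112
  Z = -24
  B = 106 − 3·112 + 3·(-24) = -302
ΔB = -302 − (-1043) = 741; ΔZ = -24 − (-286) = 262
Score = 5·741 + 2·262 = 4229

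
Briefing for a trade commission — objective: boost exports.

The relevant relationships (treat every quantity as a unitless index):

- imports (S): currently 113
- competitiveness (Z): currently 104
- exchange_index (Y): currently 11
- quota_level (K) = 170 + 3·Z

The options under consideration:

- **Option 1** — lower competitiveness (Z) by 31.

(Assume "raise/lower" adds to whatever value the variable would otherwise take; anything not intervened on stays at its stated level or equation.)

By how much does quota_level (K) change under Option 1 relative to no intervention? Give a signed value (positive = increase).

Baseline:
  Z = 104
  K = 170 + 3·104 = 482
Option 1 (Z − 31):
  Z = 104 − 31 = 73
  K = 170 + 3·73 = 389
Change in K: 389 − 482 = -93

-93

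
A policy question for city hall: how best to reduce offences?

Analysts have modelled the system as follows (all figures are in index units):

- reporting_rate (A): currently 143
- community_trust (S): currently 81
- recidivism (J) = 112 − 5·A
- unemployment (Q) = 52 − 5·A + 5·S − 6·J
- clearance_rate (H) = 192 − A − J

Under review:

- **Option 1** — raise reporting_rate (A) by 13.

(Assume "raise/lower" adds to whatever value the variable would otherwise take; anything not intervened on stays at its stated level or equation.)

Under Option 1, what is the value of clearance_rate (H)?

Option 1 (A + 13):
  A = 143 + 13 = 156
  J = 112 − 5·156 = -668
  H = 192 − 156 − (-668) = 704

704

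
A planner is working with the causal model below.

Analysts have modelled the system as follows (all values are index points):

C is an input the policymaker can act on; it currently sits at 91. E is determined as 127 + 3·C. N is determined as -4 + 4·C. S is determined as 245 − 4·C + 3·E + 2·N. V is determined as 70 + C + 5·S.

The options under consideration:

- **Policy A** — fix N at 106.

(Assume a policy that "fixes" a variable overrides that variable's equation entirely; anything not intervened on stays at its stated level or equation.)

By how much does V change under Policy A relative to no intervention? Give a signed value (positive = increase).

-2540

Baseline:
  C = 91
  E = 127 + 3·91 = 400
  N = -4 + 4·91 = 360
  S = 245 − 4·91 + 3·400 + 2·360 = 1801
  V = 70 + 91 + 5·1801 = 9166
Policy A (N := 106):
  C = 91
  E = 127 + 3·91 = 400
  N = 106
  S = 245 − 4·91 + 3·400 + 2·106 = 1293
  V = 70 + 91 + 5·1293 = 6626
Change in V: 6626 − 9166 = -2540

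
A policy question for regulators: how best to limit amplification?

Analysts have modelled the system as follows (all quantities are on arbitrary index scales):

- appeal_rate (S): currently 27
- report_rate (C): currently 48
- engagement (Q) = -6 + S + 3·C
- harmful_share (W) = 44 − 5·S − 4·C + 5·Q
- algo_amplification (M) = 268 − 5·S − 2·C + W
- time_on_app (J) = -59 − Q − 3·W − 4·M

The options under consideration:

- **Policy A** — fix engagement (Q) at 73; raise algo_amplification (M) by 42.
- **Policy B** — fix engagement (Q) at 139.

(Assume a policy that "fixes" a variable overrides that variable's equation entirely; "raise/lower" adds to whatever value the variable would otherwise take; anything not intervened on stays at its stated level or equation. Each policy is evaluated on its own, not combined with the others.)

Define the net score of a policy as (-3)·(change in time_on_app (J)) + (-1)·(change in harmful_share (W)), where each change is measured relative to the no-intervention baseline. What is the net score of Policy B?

-2678

Baseline:
  S = 27
  C = 48
  Q = -6 + 27 + 3·48 = 165
  W = 44 − 5·27 − 4·48 + 5·165 = 542
  M = 268 − 5·27 − 2·48 + 542 = 579
  J = -59 − 165 − 3·542 − 4·579 = -4166
Policy B (Q := 139):
  S = 27
  C = 48
  Q = 139
  W = 44 − 5·27 − 4·48 + 5·139 = 412
  M = 268 − 5·27 − 2·48 + 412 = 449
  J = -59 − 139 − 3·412 − 4·449 = -3230
ΔJ = -3230 − (-4166) = 936; ΔW = 412 − 542 = -130
Score = (-3)·936 + (-1)·(-130) = -2678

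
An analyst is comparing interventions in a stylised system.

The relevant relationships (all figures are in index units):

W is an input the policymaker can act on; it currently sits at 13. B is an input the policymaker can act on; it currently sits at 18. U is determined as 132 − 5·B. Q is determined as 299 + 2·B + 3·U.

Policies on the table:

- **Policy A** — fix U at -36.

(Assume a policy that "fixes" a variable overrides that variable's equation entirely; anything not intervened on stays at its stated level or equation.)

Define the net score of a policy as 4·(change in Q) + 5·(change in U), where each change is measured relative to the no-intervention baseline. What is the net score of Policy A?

-1326

Baseline:
  B = 18
  U = 132 − 5·18 = 42
  Q = 299 + 2·18 + 3·42 = 461
Policy A (U := -36):
  B = 18
  U = -36
  Q = 299 + 2·18 + 3·(-36) = 227
ΔQ = 227 − 461 = -234; ΔU = -36 − 42 = -78
Score = 4·(-234) + 5·(-78) = -1326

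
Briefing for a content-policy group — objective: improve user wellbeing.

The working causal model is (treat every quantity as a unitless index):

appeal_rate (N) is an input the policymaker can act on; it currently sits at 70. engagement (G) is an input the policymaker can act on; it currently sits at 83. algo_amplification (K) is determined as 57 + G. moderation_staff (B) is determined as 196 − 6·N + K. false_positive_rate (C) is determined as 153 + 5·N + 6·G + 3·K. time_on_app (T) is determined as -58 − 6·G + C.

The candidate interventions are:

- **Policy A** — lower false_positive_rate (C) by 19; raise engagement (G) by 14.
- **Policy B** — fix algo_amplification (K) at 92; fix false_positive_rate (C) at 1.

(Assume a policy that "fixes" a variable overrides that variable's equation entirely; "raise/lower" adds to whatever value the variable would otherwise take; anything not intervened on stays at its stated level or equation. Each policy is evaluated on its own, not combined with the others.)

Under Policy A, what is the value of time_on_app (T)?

888

Policy A (C − 19, G + 14):
  N = 70
  G = 83 + 14 = 97
  K = 57 + 97 = 154
  C = 153 + 5·70 + 6·97 + 3·154 (−19 from intervention) = 1528
  T = -58 − 6·97 + 1528 = 888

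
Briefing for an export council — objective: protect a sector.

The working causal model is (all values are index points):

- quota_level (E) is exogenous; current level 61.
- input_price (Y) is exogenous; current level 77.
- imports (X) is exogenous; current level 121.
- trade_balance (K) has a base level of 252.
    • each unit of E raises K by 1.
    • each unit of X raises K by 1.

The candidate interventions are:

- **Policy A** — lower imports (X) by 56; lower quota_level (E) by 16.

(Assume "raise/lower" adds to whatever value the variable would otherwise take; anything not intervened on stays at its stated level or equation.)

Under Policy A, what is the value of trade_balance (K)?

Policy A (X − 56, E − 16):
  E = 61 − 16 = 45
  X = 121 − 56 = 65
  K = 252 + 45 + 65 = 362

362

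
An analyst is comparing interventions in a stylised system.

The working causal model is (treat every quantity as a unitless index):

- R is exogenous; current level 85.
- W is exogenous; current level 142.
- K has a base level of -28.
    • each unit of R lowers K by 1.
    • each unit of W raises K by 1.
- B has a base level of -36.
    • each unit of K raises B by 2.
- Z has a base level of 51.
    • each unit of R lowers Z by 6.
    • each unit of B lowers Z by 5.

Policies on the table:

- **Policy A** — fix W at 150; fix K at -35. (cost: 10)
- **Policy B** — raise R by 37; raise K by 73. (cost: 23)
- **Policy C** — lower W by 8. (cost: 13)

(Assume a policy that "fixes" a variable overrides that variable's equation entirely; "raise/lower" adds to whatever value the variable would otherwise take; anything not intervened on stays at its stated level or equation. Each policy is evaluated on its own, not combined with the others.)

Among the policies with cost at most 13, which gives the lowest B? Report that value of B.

Policy A (W := 150, K := -35):
  R = 85
  W = 150
  K = -35
  B = -36 + 2·(-35) = -106
Policy C (W − 8):
  R = 85
  W = 142 − 8 = 134
  K = -28 − 85 + 134 = 21
  B = -36 + 2·21 = 6
Comparing — Policy A: B=-106, Policy C: B=6. Lowest is -106 (Policy A).

-106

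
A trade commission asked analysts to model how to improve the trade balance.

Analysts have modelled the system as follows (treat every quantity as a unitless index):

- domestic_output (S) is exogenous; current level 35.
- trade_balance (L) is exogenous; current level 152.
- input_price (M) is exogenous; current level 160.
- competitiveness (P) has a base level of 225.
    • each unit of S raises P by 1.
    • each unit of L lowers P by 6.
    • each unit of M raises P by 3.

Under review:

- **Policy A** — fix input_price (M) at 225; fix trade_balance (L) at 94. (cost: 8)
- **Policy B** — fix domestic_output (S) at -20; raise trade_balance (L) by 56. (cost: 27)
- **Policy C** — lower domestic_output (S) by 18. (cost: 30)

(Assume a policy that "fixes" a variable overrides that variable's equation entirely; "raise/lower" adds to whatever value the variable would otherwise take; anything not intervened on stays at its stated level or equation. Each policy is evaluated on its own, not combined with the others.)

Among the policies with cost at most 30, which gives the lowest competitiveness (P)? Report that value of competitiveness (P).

Policy A (M := 225, L := 94):
  S = 35
  L = 94
  M = 225
  P = 225 + 35 − 6·94 + 3·225 = 371
Policy B (S := -20, L + 56):
  S = -20
  L = 152 + 56 = 208
  M = 160
  P = 225 + (-20) − 6·208 + 3·160 = -563
Policy C (S − 18):
  S = 35 − 18 = 17
  L = 152
  M = 160
  P = 225 + 17 − 6·152 + 3·160 = -190
Comparing — Policy A: P=371, Policy B: P=-563, Policy C: P=-190. Lowest is -563 (Policy B).

-563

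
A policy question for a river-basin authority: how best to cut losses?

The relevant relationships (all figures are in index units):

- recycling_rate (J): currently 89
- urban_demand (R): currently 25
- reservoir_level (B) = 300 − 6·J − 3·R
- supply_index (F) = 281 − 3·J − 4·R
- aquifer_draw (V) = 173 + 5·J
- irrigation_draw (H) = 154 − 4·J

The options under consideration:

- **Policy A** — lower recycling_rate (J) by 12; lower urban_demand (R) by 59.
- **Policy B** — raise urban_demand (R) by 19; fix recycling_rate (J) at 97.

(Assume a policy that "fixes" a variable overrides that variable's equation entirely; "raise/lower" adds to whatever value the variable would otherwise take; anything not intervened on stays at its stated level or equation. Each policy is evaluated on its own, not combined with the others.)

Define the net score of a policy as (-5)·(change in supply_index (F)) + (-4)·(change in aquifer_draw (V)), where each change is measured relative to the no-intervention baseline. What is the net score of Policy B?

Baseline:
  J = 89
  R = 25
  F = 281 − 3·89 − 4·25 = -86
  V = 173 + 5·89 = 618
Policy B (R + 19, J := 97):
  J = 97
  R = 25 + 19 = 44
  F = 281 − 3·97 − 4·44 = -186
  V = 173 + 5·97 = 658
ΔF = -186 − (-86) = -100; ΔV = 658 − 618 = 40
Score = (-5)·(-100) + (-4)·40 = 340

340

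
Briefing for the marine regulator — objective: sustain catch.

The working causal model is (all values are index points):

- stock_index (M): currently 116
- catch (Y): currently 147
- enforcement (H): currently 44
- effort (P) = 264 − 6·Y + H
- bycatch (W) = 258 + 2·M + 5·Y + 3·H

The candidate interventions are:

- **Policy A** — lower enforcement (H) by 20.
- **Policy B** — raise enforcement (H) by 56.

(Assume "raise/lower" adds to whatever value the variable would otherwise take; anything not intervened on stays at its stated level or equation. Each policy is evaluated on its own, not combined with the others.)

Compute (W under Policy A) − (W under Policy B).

-228

Policy A (H − 20):
  M = 116
  Y = 147
  H = 44 − 20 = 24
  W = 258 + 2·116 + 5·147 + 3·24 = 1297
Policy B (H + 56):
  M = 116
  Y = 147
  H = 44 + 56 = 100
  W = 258 + 2·116 + 5·147 + 3·100 = 1525
W: 1297 − 1525 = -228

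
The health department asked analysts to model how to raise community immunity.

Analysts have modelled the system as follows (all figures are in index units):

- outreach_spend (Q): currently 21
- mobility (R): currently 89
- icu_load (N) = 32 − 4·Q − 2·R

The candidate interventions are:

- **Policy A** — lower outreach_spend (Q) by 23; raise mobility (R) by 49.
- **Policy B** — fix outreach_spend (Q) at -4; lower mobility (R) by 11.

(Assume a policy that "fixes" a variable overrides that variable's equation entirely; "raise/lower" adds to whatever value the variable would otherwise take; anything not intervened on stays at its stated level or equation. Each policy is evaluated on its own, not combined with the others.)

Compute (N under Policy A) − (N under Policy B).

Policy A (Q − 23, R + 49):
  Q = 21 − 23 = -2
  R = 89 + 49 = 138
  N = 32 − 4·(-2) − 2·138 = -236
Policy B (Q := -4, R − 11):
  Q = -4
  R = 89 − 11 = 78
  N = 32 − 4·(-4) − 2·78 = -108
N: -236 − (-108) = -128

-128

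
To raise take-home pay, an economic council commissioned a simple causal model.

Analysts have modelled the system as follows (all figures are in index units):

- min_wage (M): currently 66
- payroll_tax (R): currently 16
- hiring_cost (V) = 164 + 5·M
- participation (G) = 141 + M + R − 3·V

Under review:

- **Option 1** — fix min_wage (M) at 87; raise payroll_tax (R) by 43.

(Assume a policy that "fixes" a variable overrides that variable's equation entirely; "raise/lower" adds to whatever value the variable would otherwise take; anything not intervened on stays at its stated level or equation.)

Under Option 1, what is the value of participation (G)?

-1510

Option 1 (M := 87, R + 43):
  M = 87
  R = 16 + 43 = 59
  V = 164 + 5·87 = 599
  G = 141 + 87 + 59 − 3·599 = -1510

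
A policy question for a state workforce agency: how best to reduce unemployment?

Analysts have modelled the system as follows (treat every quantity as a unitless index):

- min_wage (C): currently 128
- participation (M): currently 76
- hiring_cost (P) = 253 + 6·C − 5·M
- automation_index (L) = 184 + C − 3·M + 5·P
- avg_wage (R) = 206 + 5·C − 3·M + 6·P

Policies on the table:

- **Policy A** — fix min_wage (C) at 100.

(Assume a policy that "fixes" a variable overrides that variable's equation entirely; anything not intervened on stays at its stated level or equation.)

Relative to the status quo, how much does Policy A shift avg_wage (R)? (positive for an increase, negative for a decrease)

-1148

Baseline:
  C = 128
  M = 76
  P = 253 + 6·128 − 5·76 = 641
  R = 206 + 5·128 − 3·76 + 6·641 = 4464
Policy A (C := 100):
  C = 100
  M = 76
  P = 253 + 6·100 − 5·76 = 473
  R = 206 + 5·100 − 3·76 + 6·473 = 3316
Change in R: 3316 − 4464 = -1148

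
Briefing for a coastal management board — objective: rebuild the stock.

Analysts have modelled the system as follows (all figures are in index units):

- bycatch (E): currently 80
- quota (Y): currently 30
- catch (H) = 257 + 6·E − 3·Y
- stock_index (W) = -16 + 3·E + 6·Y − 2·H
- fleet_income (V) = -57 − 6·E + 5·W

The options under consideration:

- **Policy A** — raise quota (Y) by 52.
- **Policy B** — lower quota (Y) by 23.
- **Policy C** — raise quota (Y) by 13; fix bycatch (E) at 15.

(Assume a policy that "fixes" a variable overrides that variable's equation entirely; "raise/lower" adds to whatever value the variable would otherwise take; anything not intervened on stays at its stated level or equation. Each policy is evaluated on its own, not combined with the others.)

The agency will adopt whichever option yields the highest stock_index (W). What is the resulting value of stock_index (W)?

-149

Policy A (Y + 52):
  E = 80
  Y = 30 + 52 = 82
  H = 257 + 6·80 − 3·82 = 491
  W = -16 + 3·80 + 6·82 − 2·491 = -266
Policy B (Y − 23):
  E = 80
  Y = 30 − 23 = 7
  H = 257 + 6·80 − 3·7 = 716
  W = -16 + 3·80 + 6·7 − 2·716 = -1166
Policy C (Y + 13, E := 15):
  E = 15
  Y = 30 + 13 = 43
  H = 257 + 6·15 − 3·43 = 218
  W = -16 + 3·15 + 6·43 − 2·218 = -149
Comparing — Policy A: W=-266, Policy B: W=-1166, Policy C: W=-149. Highest is -149 (Policy C).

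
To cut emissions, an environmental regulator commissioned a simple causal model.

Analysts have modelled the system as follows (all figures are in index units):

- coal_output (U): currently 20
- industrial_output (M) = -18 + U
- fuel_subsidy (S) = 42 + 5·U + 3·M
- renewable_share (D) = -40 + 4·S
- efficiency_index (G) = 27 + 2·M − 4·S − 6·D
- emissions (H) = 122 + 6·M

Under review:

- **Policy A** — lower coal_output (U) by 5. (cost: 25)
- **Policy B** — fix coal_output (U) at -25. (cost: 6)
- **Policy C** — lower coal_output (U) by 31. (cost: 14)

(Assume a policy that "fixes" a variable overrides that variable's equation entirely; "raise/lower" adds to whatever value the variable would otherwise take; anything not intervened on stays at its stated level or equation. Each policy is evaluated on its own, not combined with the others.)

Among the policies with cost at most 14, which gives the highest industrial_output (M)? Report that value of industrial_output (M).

-29

Policy B (U := -25):
  U = -25
  M = -18 + (-25) = -43
Policy C (U − 31):
  U = 20 − 31 = -11
  M = -18 + (-11) = -29
Comparing — Policy B: M=-43, Policy C: M=-29. Highest is -29 (Policy C).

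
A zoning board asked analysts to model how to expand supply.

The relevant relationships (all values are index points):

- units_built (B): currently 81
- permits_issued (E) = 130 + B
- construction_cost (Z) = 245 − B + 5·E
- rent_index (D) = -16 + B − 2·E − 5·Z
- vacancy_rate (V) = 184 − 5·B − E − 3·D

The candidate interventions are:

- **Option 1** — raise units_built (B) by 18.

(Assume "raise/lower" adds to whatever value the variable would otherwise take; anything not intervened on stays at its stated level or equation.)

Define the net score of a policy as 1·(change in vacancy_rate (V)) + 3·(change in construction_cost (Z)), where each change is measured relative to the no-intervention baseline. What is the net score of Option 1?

1242

Baseline:
  B = 81
  E = 130 + 81 = 211
  Z = 245 − 81 + 5·211 = 1219
  D = -16 + 81 − 2·211 − 5·1219 = -6452
  V = 184 − 5·81 − 211 − 3·(-6452) = 18924
Option 1 (B + 18):
  B = 81 + 18 = 99
  E = 130 + 99 = 229
  Z = 245 − 99 + 5·229 = 1291
  D = -16 + 99 − 2·229 − 5·1291 = -6830
  V = 184 − 5·99 − 229 − 3·(-6830) = 19950
ΔV = 19950 − 18924 = 1026; ΔZ = 1291 − 1219 = 72
Score = 1·1026 + 3·72 = 1242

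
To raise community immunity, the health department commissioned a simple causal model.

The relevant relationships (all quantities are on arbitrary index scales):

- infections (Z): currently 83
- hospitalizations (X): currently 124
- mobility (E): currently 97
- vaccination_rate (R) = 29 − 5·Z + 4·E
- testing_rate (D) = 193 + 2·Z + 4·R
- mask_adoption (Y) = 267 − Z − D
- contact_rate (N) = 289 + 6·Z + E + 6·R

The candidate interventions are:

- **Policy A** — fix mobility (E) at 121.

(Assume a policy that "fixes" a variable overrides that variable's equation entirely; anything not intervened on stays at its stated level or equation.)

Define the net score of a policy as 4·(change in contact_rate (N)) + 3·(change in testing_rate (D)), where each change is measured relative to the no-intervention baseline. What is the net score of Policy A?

3552

Baseline:
  Z = 83
  E = 97
  R = 29 − 5·83 + 4·97 = 2
  D = 193 + 2·83 + 4·2 = 367
  N = 289 + 6·83 + 97 + 6·2 = 896
Policy A (E := 121):
  Z = 83
  E = 121
  R = 29 − 5·83 + 4·121 = 98
  D = 193 + 2·83 + 4·98 = 751
  N = 289 + 6·83 + 121 + 6·98 = 1496
ΔN = 1496 − 896 = 600; ΔD = 751 − 367 = 384
Score = 4·600 + 3·384 = 3552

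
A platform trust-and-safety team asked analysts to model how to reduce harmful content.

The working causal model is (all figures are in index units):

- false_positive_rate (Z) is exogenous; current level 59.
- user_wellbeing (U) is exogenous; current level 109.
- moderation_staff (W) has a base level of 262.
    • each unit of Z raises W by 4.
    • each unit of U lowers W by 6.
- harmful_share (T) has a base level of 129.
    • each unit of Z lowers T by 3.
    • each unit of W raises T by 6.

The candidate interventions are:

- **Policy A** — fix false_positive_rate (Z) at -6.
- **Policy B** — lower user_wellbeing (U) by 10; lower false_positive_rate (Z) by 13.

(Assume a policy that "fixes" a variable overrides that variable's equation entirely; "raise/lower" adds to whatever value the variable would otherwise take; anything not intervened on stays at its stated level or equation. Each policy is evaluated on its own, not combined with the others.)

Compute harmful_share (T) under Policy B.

Policy B (U − 10, Z − 13):
  Z = 59 − 13 = 46
  U = 109 − 10 = 99
  W = 262 + 4·46 − 6·99 = -148
  T = 129 − 3·46 + 6·(-148) = -897

-897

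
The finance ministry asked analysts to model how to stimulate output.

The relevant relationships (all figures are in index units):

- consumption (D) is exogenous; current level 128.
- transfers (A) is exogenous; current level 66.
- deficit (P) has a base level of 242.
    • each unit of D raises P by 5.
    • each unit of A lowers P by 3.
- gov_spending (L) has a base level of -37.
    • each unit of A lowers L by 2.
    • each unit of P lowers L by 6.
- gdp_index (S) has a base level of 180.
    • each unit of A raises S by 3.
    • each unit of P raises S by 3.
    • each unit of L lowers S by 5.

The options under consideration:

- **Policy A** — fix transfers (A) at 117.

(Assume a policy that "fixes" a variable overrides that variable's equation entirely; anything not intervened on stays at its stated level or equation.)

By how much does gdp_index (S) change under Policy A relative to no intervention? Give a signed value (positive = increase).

Baseline:
  D = 128
  A = 66
  P = 242 + 5·128 − 3·66 = 684
  L = -37 − 2·66 − 6·684 = -4273
  S = 180 + 3·66 + 3·684 − 5·(-4273) = 23795
Policy A (A := 117):
  D = 128
  A = 117
  P = 242 + 5·128 − 3·117 = 531
  L = -37 − 2·117 − 6·531 = -3457
  S = 180 + 3·117 + 3·531 − 5·(-3457) = 19409
Change in S: 19409 − 23795 = -4386

-4386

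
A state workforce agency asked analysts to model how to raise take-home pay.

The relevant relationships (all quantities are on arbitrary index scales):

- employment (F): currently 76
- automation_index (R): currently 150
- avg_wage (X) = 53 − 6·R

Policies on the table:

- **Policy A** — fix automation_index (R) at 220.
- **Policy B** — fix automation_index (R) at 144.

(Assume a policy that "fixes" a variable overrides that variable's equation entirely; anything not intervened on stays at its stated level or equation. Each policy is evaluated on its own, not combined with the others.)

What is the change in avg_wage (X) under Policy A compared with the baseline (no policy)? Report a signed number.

-420

Baseline:
  R = 150
  X = 53 − 6·150 = -847
Policy A (R := 220):
  R = 220
  X = 53 − 6·220 = -1267
Change in X: -1267 − (-847) = -420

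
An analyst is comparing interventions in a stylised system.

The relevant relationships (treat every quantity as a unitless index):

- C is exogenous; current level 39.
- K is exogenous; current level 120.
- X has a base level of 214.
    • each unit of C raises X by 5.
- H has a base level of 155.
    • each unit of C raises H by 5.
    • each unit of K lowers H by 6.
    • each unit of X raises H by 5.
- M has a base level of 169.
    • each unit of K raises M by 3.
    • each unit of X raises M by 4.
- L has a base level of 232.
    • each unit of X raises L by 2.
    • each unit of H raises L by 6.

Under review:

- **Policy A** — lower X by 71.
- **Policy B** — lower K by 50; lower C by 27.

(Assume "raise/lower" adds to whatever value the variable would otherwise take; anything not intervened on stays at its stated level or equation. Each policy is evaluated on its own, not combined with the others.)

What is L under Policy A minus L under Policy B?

1058

Policy A (X − 71):
  C = 39
  K = 120
  X = 214 + 5·39 (−71 from intervention) = 338
  H = 155 + 5·39 − 6·120 + 5·338 = 1320
  L = 232 + 2·338 + 6·1320 = 8828
Policy B (K − 50, C − 27):
  C = 39 − 27 = 12
  K = 120 − 50 = 70
  X = 214 + 5·12 = 274
  H = 155 + 5·12 − 6·70 + 5·274 = 1165
  L = 232 + 2·274 + 6·1165 = 7770
L: 8828 − 7770 = 1058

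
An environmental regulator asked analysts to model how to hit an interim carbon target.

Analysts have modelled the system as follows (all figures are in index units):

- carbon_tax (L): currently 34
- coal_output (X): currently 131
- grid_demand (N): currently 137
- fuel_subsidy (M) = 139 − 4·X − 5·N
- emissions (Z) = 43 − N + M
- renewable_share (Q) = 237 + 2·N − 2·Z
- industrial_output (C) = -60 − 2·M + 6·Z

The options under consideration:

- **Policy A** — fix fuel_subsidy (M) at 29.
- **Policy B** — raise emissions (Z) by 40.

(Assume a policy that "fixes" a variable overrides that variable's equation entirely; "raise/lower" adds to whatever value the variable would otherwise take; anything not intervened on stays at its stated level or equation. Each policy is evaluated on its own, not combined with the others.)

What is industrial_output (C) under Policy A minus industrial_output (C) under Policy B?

Policy A (M := 29):
  X = 131
  N = 137
  M = 29
  Z = 43 − 137 + 29 = -65
  C = -60 − 2·29 + 6·(-65) = -508
Policy B (Z + 40):
  X = 131
  N = 137
  M = 139 − 4·131 − 5·137 = -1070
  Z = 43 − 137 + (-1070) (+40 from intervention) = -1124
  C = -60 − 2·(-1070) + 6·(-1124) = -4664
C: -508 − (-4664) = 4156

4156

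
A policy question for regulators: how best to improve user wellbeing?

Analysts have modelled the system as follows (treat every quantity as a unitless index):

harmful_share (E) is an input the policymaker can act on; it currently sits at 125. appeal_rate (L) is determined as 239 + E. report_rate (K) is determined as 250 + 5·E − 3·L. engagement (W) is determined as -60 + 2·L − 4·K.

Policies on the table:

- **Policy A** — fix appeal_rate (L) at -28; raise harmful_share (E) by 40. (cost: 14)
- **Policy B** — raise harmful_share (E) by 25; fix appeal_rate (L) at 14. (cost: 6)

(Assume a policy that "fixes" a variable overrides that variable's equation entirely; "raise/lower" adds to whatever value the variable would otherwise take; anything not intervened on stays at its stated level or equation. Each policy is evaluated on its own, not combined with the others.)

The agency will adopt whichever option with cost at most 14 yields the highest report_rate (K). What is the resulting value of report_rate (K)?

1159

Policy A (L := -28, E + 40):
  E = 125 + 40 = 165
  L = -28
  K = 250 + 5·165 − 3·(-28) = 1159
Policy B (E + 25, L := 14):
  E = 125 + 25 = 150
  L = 14
  K = 250 + 5·150 − 3·14 = 958
Comparing — Policy A: K=1159, Policy B: K=958. Highest is 1159 (Policy A).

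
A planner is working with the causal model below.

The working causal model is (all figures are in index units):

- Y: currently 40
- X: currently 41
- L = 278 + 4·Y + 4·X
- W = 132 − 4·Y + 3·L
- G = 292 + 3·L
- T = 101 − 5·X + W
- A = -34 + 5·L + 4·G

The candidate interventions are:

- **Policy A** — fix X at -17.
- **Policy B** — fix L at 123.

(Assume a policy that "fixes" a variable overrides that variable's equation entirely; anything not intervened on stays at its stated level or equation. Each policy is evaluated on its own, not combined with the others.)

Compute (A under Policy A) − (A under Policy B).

4199

Policy A (X := -17):
  Y = 40
  X = -17
  L = 278 + 4·40 + 4·(-17) = 370
  G = 292 + 3·370 = 1402
  A = -34 + 5·370 + 4·1402 = 7424
Policy B (L := 123):
  Y = 40
  X = 41
  L = 123
  G = 292 + 3·123 = 661
  A = -34 + 5·123 + 4·661 = 3225
A: 7424 − 3225 = 4199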